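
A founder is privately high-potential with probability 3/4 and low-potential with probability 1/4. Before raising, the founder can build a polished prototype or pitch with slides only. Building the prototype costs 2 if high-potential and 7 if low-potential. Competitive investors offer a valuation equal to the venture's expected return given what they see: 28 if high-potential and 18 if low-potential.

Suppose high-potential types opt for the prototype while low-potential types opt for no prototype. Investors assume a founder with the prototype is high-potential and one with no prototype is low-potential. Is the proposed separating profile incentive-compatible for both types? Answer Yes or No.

No

Under these beliefs, the prototype earns valuation 28 and no prototype earns valuation 18.
high-potential: the prototype nets 28 − 2 = 26; no prototype nets 18. high-potential prefers the prototype.
low-potential: the prototype nets 28 − 7 = 21; no prototype nets 18. low-potential would deviate to the prototype.
low-potential has a profitable deviation, so the profile is not an equilibrium.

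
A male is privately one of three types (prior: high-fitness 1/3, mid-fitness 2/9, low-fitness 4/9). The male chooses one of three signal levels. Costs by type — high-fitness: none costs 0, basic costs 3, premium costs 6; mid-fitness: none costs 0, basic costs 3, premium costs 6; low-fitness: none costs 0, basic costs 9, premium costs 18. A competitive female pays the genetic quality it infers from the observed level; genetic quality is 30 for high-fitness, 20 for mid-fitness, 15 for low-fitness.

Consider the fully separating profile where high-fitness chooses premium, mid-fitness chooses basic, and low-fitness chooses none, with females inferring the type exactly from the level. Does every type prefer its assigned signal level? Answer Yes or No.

No

Separating mating payoffs: premium → 30, basic → 20, none → 15.
high-fitness (assigned premium): none: 15 − 0 = 15; basic: 20 − 3 = 17; premium: 30 − 6 = 24. high-fitness stays.
mid-fitness (assigned basic): none: 15 − 0 = 15; basic: 20 − 3 = 17; premium: 30 − 6 = 24. mid-fitness prefers premium.
low-fitness (assigned none): none: 15 − 0 = 15; basic: 20 − 9 = 11; premium: 30 − 18 = 12. low-fitness stays.
At least one type deviates; the separating profile fails.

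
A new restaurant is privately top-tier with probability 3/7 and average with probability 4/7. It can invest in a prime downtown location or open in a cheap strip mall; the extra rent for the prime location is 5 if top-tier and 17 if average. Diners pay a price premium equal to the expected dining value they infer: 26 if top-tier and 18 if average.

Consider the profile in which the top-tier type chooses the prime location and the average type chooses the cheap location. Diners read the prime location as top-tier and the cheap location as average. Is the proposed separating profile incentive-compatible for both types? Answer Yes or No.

Yes

Under these beliefs, the prime location earns price premium 26 and the cheap location earns price premium 18.
top-tier: the prime location nets 26 − 5 = 21; the cheap location nets 18. top-tier prefers the prime location.
average: the prime location nets 26 − 17 = 9; the cheap location nets 18. average prefers the cheap location.
Neither type deviates, so the separating profile is an equilibrium.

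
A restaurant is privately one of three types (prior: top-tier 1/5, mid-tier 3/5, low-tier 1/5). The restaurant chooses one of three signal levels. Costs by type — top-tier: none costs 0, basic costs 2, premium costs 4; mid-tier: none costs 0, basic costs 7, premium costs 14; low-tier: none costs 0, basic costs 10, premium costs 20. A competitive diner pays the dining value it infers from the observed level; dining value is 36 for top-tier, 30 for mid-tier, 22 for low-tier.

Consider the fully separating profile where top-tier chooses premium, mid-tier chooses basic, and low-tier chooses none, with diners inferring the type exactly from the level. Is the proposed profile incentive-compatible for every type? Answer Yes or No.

Separating price premiums: premium → 36, basic → 30, none → 22.
top-tier (assigned premium): none: 22 − 0 = 22; basic: 30 − 2 = 28; premium: 36 − 4 = 32. top-tier stays.
mid-tier (assigned basic): none: 22 − 0 = 22; basic: 30 − 7 = 23; premium: 36 − 14 = 22. mid-tier stays.
low-tier (assigned none): none: 22 − 0 = 22; basic: 30 − 10 = 20; premium: 36 − 20 = 16. low-tier stays.
Every type prefers its assigned level; separation holds.

Yes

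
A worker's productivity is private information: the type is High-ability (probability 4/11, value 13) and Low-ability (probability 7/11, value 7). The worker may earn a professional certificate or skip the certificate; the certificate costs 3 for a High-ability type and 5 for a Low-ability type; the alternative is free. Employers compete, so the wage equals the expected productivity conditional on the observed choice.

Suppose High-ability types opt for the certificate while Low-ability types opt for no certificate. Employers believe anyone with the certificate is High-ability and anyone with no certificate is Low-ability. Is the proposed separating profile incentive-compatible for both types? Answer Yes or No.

Under these beliefs, the certificate earns wage 13 and no certificate earns wage 7.
High-ability: the certificate nets 13 − 3 = 10; no certificate nets 7. High-ability prefers the certificate.
Low-ability: the certificate nets 13 − 5 = 8; no certificate nets 7. Low-ability would deviate to the certificate.
Low-ability has a profitable deviation, so the profile is not an equilibrium.

No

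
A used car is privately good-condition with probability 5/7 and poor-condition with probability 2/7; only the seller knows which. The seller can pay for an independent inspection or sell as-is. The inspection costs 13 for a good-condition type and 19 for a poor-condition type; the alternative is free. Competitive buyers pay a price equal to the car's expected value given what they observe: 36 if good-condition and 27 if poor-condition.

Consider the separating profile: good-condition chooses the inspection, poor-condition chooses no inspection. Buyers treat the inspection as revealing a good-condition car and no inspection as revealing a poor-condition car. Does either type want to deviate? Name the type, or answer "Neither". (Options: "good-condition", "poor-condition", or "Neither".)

The inspection pays 36; no inspection pays 27.
good-condition: assigned the inspection, nets 36 − 13 = 23; deviating to no inspection nets 27.
poor-condition: assigned no inspection, nets 27; deviating to the inspection nets 36 − 19 = 17.
The good-condition type gains 4 by deviating.

good-condition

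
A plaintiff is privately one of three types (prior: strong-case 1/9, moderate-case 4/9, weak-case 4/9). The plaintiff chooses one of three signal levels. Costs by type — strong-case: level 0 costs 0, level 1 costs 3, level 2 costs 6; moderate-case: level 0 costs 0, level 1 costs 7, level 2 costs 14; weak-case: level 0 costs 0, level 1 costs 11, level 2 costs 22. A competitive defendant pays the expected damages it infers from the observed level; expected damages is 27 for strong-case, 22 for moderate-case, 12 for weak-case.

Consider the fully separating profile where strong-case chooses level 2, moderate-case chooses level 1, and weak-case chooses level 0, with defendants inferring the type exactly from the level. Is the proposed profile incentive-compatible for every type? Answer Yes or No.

Separating settlements: level 2 → 27, level 1 → 22, level 0 → 12.
strong-case (assigned level 2): level 0: 12 − 0 = 12; level 1: 22 − 3 = 19; level 2: 27 − 6 = 21. strong-case stays.
moderate-case (assigned level 1): level 0: 12 − 0 = 12; level 1: 22 − 7 = 15; level 2: 27 − 14 = 13. moderate-case stays.
weak-case (assigned level 0): level 0: 12 − 0 = 12; level 1: 22 − 11 = 11; level 2: 27 − 22 = 5. weak-case stays.
Every type prefers its assigned level; separation holds.

Yes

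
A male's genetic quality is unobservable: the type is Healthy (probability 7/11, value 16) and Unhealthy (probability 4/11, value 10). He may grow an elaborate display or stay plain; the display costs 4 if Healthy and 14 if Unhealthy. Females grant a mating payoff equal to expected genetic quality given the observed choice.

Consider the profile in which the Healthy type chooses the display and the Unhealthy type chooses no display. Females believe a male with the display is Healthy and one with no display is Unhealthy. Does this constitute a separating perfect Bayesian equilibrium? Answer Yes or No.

Under these beliefs, the display earns mating payoff 16 and no display earns mating payoff 10.
Healthy: the display nets 16 − 4 = 12; no display nets 10. Healthy prefers the display.
Unhealthy: the display nets 16 − 14 = 2; no display nets 10. Unhealthy prefers no display.
Neither type deviates, so the separating profile is an equilibrium.

Yes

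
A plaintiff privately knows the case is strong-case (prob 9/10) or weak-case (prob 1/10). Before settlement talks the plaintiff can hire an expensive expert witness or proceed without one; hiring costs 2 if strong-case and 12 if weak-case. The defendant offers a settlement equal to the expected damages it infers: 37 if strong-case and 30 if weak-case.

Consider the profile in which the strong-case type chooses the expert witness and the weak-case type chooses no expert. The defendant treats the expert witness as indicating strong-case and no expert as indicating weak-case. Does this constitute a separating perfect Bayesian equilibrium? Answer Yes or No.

Under these beliefs, the expert witness earns settlement 37 and no expert earns settlement 30.
strong-case: the expert witness nets 37 − 2 = 35; no expert nets 30. strong-case prefers the expert witness.
weak-case: the expert witness nets 37 − 12 = 25; no expert nets 30. weak-case prefers no expert.
Neither type deviates, so the separating profile is an equilibrium.

Yes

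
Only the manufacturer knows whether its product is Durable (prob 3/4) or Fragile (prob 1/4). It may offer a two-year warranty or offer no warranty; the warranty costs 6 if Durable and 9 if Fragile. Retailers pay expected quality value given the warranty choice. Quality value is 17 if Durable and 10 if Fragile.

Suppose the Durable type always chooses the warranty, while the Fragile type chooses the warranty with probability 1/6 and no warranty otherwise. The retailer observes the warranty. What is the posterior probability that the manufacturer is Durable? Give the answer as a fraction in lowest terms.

P(the warranty) = (3/4)·1 + (1/4)·(1/6) = 19/24.
By Bayes' rule, P(Durable | the warranty) = (3/4) / (19/24) = 18/19.

18/19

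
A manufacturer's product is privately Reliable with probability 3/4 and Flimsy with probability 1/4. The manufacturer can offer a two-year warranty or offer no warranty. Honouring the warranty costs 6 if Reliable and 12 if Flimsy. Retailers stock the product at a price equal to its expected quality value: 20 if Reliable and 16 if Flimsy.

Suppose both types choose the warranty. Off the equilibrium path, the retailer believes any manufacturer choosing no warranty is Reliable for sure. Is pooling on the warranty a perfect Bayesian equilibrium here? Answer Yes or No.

On path, the retailer holds the prior and pays 3/4·20 + 1/4·16 = 19. Off path (no warranty), believing Reliable, it pays 20.
Reliable: the warranty nets 19 − 6 = 13; no warranty nets 20. Reliable would deviate.
Flimsy: the warranty nets 19 − 12 = 7; no warranty nets 20. Flimsy would deviate.
A type deviates, so pooling fails.

No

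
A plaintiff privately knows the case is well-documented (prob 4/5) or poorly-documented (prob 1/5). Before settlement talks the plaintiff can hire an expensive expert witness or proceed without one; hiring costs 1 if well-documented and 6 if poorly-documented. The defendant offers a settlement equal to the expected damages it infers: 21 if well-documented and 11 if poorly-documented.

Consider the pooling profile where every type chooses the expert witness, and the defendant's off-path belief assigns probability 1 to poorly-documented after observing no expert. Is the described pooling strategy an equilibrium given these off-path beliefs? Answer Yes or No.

Yes

On path, the defendant holds the prior and pays 4/5·21 + 1/5·11 = 19. Off path (no expert), believing poorly-documented, it pays 11.
well-documented: the expert witness nets 19 − 1 = 18; no expert nets 11. well-documented stays.
poorly-documented: the expert witness nets 19 − 6 = 13; no expert nets 11. poorly-documented stays.
No type deviates, so pooling is sustained.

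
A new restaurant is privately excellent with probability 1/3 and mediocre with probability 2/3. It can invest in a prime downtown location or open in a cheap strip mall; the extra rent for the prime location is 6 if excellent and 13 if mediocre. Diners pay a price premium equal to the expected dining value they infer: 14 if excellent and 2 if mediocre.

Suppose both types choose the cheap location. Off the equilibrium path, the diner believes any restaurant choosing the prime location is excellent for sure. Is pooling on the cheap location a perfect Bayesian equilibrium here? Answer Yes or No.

No

On path, the diner holds the prior and pays 1/3·14 + 2/3·2 = 6. Off path (the prime location), believing excellent, it pays 14.
excellent: the cheap location nets 6; the prime location nets 14 − 6 = 8. excellent would deviate.
mediocre: the cheap location nets 6; the prime location nets 14 − 13 = 1. mediocre stays.
A type deviates, so pooling fails.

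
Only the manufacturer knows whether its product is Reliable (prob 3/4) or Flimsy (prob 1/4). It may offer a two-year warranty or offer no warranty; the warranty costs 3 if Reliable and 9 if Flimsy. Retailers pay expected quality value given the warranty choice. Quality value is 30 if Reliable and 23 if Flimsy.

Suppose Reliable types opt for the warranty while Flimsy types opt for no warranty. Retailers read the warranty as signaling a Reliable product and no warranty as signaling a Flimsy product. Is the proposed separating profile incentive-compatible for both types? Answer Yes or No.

Yes

Under these beliefs, the warranty earns price 30 and no warranty earns price 23.
Reliable: the warranty nets 30 − 3 = 27; no warranty nets 23. Reliable prefers the warranty.
Flimsy: the warranty nets 30 − 9 = 21; no warranty nets 23. Flimsy prefers no warranty.
Neither type deviates, so the separating profile is an equilibrium.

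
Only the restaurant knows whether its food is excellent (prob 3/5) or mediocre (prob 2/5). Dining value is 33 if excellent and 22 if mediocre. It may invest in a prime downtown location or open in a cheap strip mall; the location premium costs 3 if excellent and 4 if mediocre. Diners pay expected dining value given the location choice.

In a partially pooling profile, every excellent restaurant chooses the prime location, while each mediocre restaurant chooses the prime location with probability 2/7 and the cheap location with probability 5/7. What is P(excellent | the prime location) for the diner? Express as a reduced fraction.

P(the prime location) = (3/5)·1 + (2/5)·(2/7) = 5/7.
By Bayes' rule, P(excellent | the prime location) = (3/5) / (5/7) = 21/25.

21/25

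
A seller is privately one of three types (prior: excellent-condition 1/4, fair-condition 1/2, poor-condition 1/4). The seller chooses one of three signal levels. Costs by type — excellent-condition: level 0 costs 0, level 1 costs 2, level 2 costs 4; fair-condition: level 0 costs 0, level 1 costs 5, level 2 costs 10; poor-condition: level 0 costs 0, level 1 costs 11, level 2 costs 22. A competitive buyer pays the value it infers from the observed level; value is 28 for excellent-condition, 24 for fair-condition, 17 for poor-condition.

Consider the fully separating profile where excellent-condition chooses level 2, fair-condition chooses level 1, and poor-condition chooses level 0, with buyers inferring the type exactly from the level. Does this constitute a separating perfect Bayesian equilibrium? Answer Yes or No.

Separating prices: level 2 → 28, level 1 → 24, level 0 → 17.
excellent-condition (assigned level 2): level 0: 17 − 0 = 17; level 1: 24 − 2 = 22; level 2: 28 − 4 = 24. excellent-condition stays.
fair-condition (assigned level 1): level 0: 17 − 0 = 17; level 1: 24 − 5 = 19; level 2: 28 − 10 = 18. fair-condition stays.
poor-condition (assigned level 0): level 0: 17 − 0 = 17; level 1: 24 − 11 = 13; level 2: 28 − 22 = 6. poor-condition stays.
Every type prefers its assigned level; separation holds.

Yes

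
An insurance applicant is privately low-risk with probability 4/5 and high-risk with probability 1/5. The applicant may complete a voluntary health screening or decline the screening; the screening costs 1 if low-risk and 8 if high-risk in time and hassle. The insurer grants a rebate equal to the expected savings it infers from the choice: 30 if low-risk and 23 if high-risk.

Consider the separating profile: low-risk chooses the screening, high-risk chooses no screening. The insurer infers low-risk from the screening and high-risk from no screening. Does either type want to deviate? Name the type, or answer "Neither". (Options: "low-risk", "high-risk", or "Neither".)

Neither

The screening pays 30; no screening pays 23.
low-risk: assigned the screening, nets 30 − 1 = 29; deviating to no screening nets 23.
high-risk: assigned no screening, nets 23; deviating to the screening nets 30 − 8 = 22.
Both types strictly prefer their assigned action; no profitable deviation.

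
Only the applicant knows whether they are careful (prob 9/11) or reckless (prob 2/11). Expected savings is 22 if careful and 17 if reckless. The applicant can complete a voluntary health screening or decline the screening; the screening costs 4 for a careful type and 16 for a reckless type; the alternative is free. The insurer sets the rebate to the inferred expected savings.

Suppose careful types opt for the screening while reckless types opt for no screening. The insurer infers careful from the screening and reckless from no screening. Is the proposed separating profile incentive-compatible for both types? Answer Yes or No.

Under these beliefs, the screening earns rebate 22 and no screening earns rebate 17.
careful: the screening nets 22 − 4 = 18; no screening nets 17. careful prefers the screening.
reckless: the screening nets 22 − 16 = 6; no screening nets 17. reckless prefers no screening.
Neither type deviates, so the separating profile is an equilibrium.

Yes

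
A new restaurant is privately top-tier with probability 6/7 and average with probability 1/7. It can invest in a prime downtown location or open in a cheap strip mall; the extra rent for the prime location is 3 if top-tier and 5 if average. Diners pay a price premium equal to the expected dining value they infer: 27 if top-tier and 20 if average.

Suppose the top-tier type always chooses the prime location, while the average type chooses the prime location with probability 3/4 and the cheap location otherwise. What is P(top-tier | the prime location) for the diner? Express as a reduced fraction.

8/9

P(the prime location) = (6/7)·1 + (1/7)·(3/4) = 27/28.
By Bayes' rule, P(top-tier | the prime location) = (6/7) / (27/28) = 8/9.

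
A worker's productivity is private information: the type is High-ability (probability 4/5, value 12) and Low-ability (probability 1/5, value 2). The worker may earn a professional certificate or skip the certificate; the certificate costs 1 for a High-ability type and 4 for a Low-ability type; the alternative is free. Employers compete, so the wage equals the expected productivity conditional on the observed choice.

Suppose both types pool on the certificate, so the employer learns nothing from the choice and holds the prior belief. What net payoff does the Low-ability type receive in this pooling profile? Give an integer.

Pooled wage = 4/5·12 + 1/5·2 = 10.
Low-ability pays cost 4 for the certificate, so net payoff = 10 − 4 = 6.

6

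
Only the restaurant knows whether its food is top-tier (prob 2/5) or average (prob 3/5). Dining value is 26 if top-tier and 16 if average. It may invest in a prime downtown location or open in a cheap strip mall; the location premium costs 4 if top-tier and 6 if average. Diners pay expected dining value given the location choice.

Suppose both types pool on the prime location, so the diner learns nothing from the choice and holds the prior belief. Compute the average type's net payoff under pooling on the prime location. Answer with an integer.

Pooled price premium = 2/5·26 + 3/5·16 = 20.
average pays cost 6 for the prime location, so net payoff = 20 − 6 = 14.

14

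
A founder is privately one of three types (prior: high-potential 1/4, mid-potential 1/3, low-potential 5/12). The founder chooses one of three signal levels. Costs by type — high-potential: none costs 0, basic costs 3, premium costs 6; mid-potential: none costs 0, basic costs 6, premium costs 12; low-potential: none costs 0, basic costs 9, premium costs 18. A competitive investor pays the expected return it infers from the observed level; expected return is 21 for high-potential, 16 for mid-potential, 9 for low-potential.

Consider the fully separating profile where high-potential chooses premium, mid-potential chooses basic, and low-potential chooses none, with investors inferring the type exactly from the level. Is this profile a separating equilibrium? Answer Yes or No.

Yes

Separating valuations: premium → 21, basic → 16, none → 9.
high-potential (assigned premium): none: 9 − 0 = 9; basic: 16 − 3 = 13; premium: 21 − 6 = 15. high-potential stays.
mid-potential (assigned basic): none: 9 − 0 = 9; basic: 16 − 6 = 10; premium: 21 − 12 = 9. mid-potential stays.
low-potential (assigned none): none: 9 − 0 = 9; basic: 16 − 9 = 7; premium: 21 − 18 = 3. low-potential stays.
Every type prefers its assigned level; separation holds.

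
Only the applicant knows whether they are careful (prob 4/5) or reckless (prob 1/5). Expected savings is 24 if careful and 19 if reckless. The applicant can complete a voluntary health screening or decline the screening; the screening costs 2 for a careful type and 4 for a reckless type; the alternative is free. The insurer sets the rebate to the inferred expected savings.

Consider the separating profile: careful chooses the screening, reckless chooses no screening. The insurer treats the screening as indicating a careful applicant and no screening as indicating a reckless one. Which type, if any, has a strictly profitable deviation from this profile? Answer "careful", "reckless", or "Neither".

The screening pays 24; no screening pays 19.
careful: assigned the screening, nets 24 − 2 = 22; deviating to no screening nets 19.
reckless: assigned no screening, nets 19; deviating to the screening nets 24 − 4 = 20.
The reckless type gains 1 by deviating.

reckless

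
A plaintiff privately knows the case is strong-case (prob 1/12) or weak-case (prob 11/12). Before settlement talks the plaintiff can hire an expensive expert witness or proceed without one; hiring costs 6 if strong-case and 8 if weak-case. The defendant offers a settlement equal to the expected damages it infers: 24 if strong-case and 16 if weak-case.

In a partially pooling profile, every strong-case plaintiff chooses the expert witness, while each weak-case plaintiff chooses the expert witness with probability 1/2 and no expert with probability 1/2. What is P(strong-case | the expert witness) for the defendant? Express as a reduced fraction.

P(the expert witness) = (1/12)·1 + (11/12)·(1/2) = 13/24.
By Bayes' rule, P(strong-case | the expert witness) = (1/12) / (13/24) = 2/13.

2/13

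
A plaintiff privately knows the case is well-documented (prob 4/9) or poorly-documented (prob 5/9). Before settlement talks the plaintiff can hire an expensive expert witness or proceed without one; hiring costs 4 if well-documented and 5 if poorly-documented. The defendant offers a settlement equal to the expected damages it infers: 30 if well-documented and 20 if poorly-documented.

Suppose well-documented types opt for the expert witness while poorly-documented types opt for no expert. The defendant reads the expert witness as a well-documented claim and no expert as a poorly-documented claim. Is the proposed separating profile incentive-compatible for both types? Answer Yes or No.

Under these beliefs, the expert witness earns settlement 30 and no expert earns settlement 20.
well-documented: the expert witness nets 30 − 4 = 26; no expert nets 20. well-documented prefers the expert witness.
poorly-documented: the expert witness nets 30 − 5 = 25; no expert nets 20. poorly-documented would deviate to the expert witness.
poorly-documented has a profitable deviation, so the profile is not an equilibrium.

No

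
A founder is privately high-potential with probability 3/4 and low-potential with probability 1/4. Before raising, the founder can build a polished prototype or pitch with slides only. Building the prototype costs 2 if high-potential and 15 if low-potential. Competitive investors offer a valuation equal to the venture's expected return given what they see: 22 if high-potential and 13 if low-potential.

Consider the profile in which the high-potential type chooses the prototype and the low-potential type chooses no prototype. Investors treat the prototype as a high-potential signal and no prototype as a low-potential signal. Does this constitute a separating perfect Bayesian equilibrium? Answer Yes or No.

Yes

Under these beliefs, the prototype earns valuation 22 and no prototype earns valuation 13.
high-potential: the prototype nets 22 − 2 = 20; no prototype nets 13. high-potential prefers the prototype.
low-potential: the prototype nets 22 − 15 = 7; no prototype nets 13. low-potential prefers no prototype.
Neither type deviates, so the separating profile is an equilibrium.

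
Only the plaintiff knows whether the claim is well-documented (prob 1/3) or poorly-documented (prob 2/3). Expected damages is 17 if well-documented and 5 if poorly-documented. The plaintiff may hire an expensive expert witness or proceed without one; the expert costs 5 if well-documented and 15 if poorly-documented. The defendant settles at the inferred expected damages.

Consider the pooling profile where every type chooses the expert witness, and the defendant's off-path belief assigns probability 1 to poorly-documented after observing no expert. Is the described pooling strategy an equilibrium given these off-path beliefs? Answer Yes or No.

On path, the defendant holds the prior and pays 1/3·17 + 2/3·5 = 9. Off path (no expert), believing poorly-documented, it pays 5.
well-documented: the expert witness nets 9 − 5 = 4; no expert nets 5. well-documented would deviate.
poorly-documented: the expert witness nets 9 − 15 = -6; no expert nets 5. poorly-documented would deviate.
A type deviates, so pooling fails.

No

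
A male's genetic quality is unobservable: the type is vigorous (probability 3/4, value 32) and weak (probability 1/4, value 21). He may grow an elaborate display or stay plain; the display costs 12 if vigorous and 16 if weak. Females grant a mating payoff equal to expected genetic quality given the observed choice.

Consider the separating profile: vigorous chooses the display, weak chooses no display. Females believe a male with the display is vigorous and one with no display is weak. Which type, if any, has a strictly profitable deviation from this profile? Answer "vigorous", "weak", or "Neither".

The display pays 32; no display pays 21.
vigorous: assigned the display, nets 32 − 12 = 20; deviating to no display nets 21.
weak: assigned no display, nets 21; deviating to the display nets 32 − 16 = 16.
The vigorous type gains 1 by deviating.

vigorous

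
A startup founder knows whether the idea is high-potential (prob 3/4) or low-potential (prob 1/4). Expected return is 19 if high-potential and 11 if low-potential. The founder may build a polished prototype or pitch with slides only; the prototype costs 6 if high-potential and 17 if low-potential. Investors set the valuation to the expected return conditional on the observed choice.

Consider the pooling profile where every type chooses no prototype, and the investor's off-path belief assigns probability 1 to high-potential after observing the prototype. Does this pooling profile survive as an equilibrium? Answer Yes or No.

On path, the investor holds the prior and pays 3/4·19 + 1/4·11 = 17. Off path (the prototype), believing high-potential, it pays 19.
high-potential: no prototype nets 17; the prototype nets 19 − 6 = 13. high-potential stays.
low-potential: no prototype nets 17; the prototype nets 19 − 17 = 2. low-potential stays.
No type deviates, so pooling is sustained.

Yes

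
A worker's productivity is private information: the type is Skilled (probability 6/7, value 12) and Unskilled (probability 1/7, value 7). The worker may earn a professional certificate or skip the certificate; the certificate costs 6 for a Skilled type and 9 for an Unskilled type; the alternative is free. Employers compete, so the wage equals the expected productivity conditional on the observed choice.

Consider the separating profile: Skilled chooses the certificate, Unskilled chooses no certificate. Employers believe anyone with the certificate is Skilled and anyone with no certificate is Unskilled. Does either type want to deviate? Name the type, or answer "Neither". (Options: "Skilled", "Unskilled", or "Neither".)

Skilled

The certificate pays 12; no certificate pays 7.
Skilled: assigned the certificate, nets 12 − 6 = 6; deviating to no certificate nets 7.
Unskilled: assigned no certificate, nets 7; deviating to the certificate nets 12 − 9 = 3.
The Skilled type gains 1 by deviating.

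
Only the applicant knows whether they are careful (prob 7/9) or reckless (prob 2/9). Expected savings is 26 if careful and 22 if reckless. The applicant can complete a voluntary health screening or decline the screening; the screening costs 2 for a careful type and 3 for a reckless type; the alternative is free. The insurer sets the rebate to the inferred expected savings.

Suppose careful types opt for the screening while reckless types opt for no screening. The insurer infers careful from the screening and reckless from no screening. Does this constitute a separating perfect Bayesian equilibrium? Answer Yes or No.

Under these beliefs, the screening earns rebate 26 and no screening earns rebate 22.
careful: the screening nets 26 − 2 = 24; no screening nets 22. careful prefers the screening.
reckless: the screening nets 26 − 3 = 23; no screening nets 22. reckless would deviate to the screening.
reckless has a profitable deviation, so the profile is not an equilibrium.

No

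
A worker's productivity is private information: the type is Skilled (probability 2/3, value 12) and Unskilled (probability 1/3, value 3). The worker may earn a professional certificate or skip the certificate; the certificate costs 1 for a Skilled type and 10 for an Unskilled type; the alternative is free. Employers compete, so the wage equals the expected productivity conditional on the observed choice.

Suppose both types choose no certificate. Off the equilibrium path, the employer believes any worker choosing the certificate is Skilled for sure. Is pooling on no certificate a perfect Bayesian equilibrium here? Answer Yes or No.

No

On path, the employer holds the prior and pays 2/3·12 + 1/3·3 = 9. Off path (the certificate), believing Skilled, it pays 12.
Skilled: no certificate nets 9; the certificate nets 12 − 1 = 11. Skilled would deviate.
Unskilled: no certificate nets 9; the certificate nets 12 − 10 = 2. Unskilled stays.
A type deviates, so pooling fails.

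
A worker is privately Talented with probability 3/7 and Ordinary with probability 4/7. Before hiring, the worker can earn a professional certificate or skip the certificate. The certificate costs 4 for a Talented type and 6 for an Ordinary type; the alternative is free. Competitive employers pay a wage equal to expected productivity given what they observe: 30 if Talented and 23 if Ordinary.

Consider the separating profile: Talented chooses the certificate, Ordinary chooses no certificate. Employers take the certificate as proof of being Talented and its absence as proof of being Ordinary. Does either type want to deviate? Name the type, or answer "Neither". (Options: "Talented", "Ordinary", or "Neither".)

Ordinary

The certificate pays 30; no certificate pays 23.
Talented: assigned the certificate, nets 30 − 4 = 26; deviating to no certificate nets 23.
Ordinary: assigned no certificate, nets 23; deviating to the certificate nets 30 − 6 = 24.
The Ordinary type gains 1 by deviating.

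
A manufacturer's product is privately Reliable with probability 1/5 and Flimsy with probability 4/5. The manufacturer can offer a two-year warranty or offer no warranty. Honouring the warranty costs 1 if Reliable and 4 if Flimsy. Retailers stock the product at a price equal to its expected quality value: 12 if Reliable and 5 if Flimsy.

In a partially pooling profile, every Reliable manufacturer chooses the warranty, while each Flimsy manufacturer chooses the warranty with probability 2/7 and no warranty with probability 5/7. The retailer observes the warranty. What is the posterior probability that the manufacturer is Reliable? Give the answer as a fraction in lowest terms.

7/15

P(the warranty) = (1/5)·1 + (4/5)·(2/7) = 3/7.
By Bayes' rule, P(Reliable | the warranty) = (1/5) / (3/7) = 7/15.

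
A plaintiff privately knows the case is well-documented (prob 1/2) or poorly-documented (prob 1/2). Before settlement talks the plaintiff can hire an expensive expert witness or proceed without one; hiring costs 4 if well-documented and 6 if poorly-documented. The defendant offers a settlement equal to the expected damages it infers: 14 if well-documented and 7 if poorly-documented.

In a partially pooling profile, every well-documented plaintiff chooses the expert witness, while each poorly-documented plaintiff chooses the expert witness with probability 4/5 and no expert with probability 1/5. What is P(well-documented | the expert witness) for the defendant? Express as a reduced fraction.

5/9

P(the expert witness) = (1/2)·1 + (1/2)·(4/5) = 9/10.
By Bayes' rule, P(well-documented | the expert witness) = (1/2) / (9/10) = 5/9.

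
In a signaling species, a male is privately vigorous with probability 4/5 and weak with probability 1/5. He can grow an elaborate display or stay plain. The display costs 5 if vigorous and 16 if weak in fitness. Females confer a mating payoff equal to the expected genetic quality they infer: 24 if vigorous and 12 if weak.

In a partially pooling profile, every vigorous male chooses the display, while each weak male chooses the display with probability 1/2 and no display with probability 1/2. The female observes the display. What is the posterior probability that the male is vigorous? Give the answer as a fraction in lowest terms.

P(the display) = (4/5)·1 + (1/5)·(1/2) = 9/10.
By Bayes' rule, P(vigorous | the display) = (4/5) / (9/10) = 8/9.

8/9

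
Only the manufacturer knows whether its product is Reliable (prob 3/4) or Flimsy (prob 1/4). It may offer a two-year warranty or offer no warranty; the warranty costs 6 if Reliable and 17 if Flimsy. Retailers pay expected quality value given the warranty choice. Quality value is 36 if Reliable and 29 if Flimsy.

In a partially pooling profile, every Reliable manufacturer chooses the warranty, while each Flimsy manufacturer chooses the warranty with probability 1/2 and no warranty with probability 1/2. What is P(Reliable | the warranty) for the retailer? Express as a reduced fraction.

6/7

P(the warranty) = (3/4)·1 + (1/4)·(1/2) = 7/8.
By Bayes' rule, P(Reliable | the warranty) = (3/4) / (7/8) = 6/7.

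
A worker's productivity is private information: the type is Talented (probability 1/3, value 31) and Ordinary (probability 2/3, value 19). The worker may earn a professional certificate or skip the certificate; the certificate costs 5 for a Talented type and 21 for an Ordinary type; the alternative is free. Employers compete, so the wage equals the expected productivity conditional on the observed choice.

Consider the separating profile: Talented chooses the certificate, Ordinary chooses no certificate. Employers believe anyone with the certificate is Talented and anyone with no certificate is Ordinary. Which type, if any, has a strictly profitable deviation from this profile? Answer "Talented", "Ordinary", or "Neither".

The certificate pays 31; no certificate pays 19.
Talented: assigned the certificate, nets 31 − 5 = 26; deviating to no certificate nets 19.
Ordinary: assigned no certificate, nets 19; deviating to the certificate nets 31 − 21 = 10.
Both types strictly prefer their assigned action; no profitable deviation.

Neither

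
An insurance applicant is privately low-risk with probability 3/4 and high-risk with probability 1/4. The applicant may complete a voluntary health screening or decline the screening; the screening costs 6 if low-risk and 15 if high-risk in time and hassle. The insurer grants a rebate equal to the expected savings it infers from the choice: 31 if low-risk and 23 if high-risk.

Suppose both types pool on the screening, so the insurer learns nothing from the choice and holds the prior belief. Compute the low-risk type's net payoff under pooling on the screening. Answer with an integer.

23

Pooled rebate = 3/4·31 + 1/4·23 = 29.
low-risk pays cost 6 for the screening, so net payoff = 29 − 6 = 23.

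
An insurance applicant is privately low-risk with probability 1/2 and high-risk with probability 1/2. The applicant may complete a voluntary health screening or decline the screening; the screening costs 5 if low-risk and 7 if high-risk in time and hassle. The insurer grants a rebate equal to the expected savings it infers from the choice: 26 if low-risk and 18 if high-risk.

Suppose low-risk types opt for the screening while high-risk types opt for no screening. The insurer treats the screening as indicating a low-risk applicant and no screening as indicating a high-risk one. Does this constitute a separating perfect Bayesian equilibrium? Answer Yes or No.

No

Under these beliefs, the screening earns rebate 26 and no screening earns rebate 18.
low-risk: the screening nets 26 − 5 = 21; no screening nets 18. low-risk prefers the screening.
high-risk: the screening nets 26 − 7 = 19; no screening nets 18. high-risk would deviate to the screening.
high-risk has a profitable deviation, so the profile is not an equilibrium.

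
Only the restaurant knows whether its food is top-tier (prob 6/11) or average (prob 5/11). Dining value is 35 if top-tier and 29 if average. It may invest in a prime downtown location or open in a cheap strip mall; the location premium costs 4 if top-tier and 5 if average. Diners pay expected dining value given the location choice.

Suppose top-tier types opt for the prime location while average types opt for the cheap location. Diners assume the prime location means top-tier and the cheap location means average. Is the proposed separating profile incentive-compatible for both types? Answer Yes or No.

Under these beliefs, the prime location earns price premium 35 and the cheap location earns price premium 29.
top-tier: the prime location nets 35 − 4 = 31; the cheap location nets 29. top-tier prefers the prime location.
average: the prime location nets 35 − 5 = 30; the cheap location nets 29. average would deviate to the prime location.
average has a profitable deviation, so the profile is not an equilibrium.

No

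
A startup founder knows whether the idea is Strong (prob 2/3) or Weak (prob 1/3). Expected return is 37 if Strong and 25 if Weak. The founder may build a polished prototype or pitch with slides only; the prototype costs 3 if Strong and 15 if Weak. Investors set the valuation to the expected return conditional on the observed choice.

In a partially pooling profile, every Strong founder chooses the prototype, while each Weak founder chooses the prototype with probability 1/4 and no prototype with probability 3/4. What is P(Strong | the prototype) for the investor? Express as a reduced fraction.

8/9

P(the prototype) = (2/3)·1 + (1/3)·(1/4) = 3/4.
By Bayes' rule, P(Strong | the prototype) = (2/3) / (3/4) = 8/9.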